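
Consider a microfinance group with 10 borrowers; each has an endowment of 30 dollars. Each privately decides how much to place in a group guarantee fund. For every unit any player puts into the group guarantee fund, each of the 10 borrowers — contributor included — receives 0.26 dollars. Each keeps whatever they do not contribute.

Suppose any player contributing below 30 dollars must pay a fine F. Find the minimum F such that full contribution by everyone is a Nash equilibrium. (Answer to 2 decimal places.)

22.20 dollars

Given the others contribute fully, the best deviation is to contribute 0 (any partial contribution still incurs the fine and gives up units whose private return 0.26 is below 1).
Deviating from 30 to 0 saves 30 dollars but forfeits the deviator's share of the drop in the group guarantee fund: 0.26 × 30 = 7.80.
So the deviation gain is 30 − 7.80 = 22.20, and the fine must be at least 22.20 dollars to wipe it out.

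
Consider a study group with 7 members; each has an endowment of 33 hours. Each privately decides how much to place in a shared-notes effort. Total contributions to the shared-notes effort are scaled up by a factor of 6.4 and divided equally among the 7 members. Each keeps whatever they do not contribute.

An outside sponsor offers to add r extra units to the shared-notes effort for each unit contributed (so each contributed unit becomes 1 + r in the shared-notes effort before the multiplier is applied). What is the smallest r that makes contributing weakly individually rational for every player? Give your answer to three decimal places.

With matching at rate r, one contributed unit becomes (1 + r) in the shared-notes effort and returns 6.4 × (1 + r) / 7 to the contributor.
Setting this equal to 1: 1 + r = 7/6.4 = 1.0938.
So the minimum matching rate is r = 1.0938 − 1 = 0.094.

0.094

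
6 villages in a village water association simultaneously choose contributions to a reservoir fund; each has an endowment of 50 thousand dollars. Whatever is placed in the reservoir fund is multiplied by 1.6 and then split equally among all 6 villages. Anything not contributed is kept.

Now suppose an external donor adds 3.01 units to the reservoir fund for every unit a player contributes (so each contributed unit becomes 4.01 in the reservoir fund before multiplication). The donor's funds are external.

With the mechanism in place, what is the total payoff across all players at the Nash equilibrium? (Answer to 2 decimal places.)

1924.80 thousand dollars

The effective private return per unit is now 1.6 × 4.01 / 6 = 1.0693 > 1, so every player's dominant strategy flips to full contribution.
So the Nash equilibrium is full contribution by all 6; the group earns 1.6 × 4.01 × 300 = 1924.80.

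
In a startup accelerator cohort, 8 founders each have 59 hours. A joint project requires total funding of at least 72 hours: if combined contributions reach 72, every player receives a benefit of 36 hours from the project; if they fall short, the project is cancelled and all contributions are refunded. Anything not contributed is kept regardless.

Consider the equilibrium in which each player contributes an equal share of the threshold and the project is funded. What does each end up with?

86 hours

Equal share of the threshold: 72/8 = 9.
At this profile no one gains by cutting their contribution: any cut drops the total below 72, the project is cancelled, contributions are refunded, and the deviator ends with 59, which is less than 59 − 9 + 36 = 86. Contributing more than 9 just wastes the excess. So contributing exactly 9 is a best response.
Each player's payoff: 59 − 9 + 36 = 86.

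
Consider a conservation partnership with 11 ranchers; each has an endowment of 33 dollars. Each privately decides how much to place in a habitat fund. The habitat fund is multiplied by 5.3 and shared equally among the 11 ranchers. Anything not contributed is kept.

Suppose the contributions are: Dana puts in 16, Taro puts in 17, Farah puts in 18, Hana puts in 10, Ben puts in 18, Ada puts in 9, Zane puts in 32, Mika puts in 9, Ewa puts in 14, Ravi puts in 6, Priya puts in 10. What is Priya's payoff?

Total contributed: 16 + 17 + 18 + 10 + 18 + 9 + 32 + 9 + 14 + 6 + 10 = 159.
Each receives 5.3 × 159 / 11 = 76.61 from the habitat fund.
Priya keeps 33 − 10 = 23, so Priya's payoff is 23 + 76.61 = 99.61.

99.61 dollars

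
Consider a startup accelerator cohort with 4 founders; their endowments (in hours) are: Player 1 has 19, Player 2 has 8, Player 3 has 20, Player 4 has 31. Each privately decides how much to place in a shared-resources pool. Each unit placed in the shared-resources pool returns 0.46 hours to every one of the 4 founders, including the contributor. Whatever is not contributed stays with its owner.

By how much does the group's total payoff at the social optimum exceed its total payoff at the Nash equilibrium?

65.52 hours

The private return per contributed unit is 0.46 < 1 for everyone, so the Nash equilibrium is zero contribution and the group total is Σ E_j = 19 + 8 + 20 + 31 = 78.
Each contributed unit returns 1.840 to the group, so the social optimum is full contribution by everyone: group total = 1.840 × 78 = 143.52.
Efficiency loss = (1.840 − 1) × 78 = 65.52.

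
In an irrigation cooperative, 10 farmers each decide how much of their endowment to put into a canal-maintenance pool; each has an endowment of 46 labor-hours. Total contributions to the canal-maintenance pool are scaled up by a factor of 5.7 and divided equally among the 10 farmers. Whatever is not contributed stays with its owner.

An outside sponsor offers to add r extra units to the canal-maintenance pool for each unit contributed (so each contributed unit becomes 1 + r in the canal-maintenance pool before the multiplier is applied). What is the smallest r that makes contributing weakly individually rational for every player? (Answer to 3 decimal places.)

With matching at rate r, one contributed unit becomes (1 + r) in the canal-maintenance pool and returns 5.7 × (1 + r) / 10 to the contributor.
Setting this equal to 1: 1 + r = 10/5.7 = 1.7544.
So the minimum matching rate is r = 1.7544 − 1 = 0.754.

0.754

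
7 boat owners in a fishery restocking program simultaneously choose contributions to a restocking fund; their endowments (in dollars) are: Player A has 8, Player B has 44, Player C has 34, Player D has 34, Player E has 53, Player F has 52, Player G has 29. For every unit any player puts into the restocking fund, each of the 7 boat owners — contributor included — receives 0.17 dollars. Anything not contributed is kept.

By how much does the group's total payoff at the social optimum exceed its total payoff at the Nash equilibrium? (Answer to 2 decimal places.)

48.26 dollars

The private return per contributed unit is 0.17 < 1 for everyone, so the Nash equilibrium is zero contribution and the group total is Σ E_j = 8 + 44 + 34 + 34 + 53 + 52 + 29 = 254.
Each contributed unit returns 1.190 to the group, so the social optimum is full contribution by everyone: group total = 1.190 × 254 = 302.26.
Efficiency loss = (1.190 − 1) × 254 = 48.26.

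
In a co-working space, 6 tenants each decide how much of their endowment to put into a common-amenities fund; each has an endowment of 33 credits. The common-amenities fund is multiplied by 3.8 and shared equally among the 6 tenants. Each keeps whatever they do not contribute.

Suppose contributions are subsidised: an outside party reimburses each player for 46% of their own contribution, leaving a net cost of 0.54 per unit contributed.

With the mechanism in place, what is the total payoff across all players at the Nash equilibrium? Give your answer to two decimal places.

843.48 credits

With the mechanism, a contributed unit returns (3.8/6) / 0.54 = 1.1728 per unit of net cost to the contributor — now above 1 — so contributing fully is weakly dominant for every player.
At the Nash equilibrium everyone contributes 33. Group total payoff = 6 × (33 × 0.46 + 3.8 × 33) = 843.48.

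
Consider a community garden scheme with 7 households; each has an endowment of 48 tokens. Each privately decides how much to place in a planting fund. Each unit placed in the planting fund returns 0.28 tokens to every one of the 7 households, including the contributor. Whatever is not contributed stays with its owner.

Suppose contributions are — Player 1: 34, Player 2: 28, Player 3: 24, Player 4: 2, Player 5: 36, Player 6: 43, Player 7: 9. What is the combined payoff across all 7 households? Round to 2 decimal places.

504.96 tokens

Total contributed: 34 + 28 + 24 + 2 + 36 + 43 + 9 = 176; total kept: 7 × 48 − 176 = 160.
The planting fund pays out 0.28 × 7 × 176 = 344.96 in aggregate.
Group total = 160 + 344.96 = 504.96.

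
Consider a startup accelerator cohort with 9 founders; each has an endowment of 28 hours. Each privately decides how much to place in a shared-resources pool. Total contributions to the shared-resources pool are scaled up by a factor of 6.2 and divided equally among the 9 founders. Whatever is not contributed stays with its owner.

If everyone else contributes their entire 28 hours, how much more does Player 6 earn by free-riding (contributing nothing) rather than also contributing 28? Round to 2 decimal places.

8.71 hours

Switching from a contribution of 28 to 0 lets Player 6 keep an extra 28 hours, but lowers the shared-resources pool by 28, which costs Player 6 their own share of that drop: 6.2/9 × 28 = 19.29.
Net gain = 28 − 19.29 = 8.71. The private return per contributed unit (0.6889) is below 1, so free-riding is indeed the best response regardless of what the others do.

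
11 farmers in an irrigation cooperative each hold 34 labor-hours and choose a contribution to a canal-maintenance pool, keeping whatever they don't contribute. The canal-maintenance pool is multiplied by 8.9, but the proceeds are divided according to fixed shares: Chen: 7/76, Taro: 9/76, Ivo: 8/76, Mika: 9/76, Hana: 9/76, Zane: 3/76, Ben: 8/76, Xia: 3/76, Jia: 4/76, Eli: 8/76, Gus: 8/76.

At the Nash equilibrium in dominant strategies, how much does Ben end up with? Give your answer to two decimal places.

129.56 labor-hours

Player j's private return per contributed unit is 8.9 × (j's share). Contributing is weakly dominant for j when that share is at least 1/8.9 = 0.1124, and contributing 0 is dominant otherwise.
Taro, Mika and Hana are above the threshold, contributing 34 each; the remaining 8 contribute 0. Total contributed: 102.
Ben keeps 34 and receives 8.9 × 102 × 8/76 = 95.56 from the canal-maintenance pool, for a payoff of 129.56.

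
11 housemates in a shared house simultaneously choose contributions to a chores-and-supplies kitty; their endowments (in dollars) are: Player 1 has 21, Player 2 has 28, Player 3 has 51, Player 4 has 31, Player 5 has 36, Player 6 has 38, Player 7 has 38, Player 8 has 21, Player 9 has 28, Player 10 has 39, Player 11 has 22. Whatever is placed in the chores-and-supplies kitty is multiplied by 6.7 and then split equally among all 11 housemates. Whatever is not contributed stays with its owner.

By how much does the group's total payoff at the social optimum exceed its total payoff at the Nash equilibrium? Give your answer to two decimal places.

The private return per contributed unit is 6.7/11 = 0.6091 < 1 for every player regardless of endowment, so the Nash equilibrium is zero contribution and the group total is Σ E_j = 21 + 28 + 51 + 31 + 36 + 38 + 38 + 21 + 28 + 39 + 22 = 353.
Each contributed unit returns 6.700 to the group, so the social optimum is full contribution by everyone: group total = 6.700 × 353 = 2365.10.
Efficiency loss = (6.700 − 1) × 353 = 2012.10.

2012.10 dollars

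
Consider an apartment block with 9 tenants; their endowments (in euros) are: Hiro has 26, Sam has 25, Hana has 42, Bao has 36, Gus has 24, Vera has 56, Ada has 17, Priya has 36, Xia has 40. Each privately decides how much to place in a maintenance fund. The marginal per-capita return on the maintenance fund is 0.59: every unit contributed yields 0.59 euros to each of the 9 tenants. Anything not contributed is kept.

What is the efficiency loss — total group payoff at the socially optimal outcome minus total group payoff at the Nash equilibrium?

The private return per contributed unit is 0.59 < 1 for everyone, so the Nash equilibrium is zero contribution and the group total is Σ E_j = 26 + 25 + 42 + 36 + 24 + 56 + 17 + 36 + 40 = 302.
Each contributed unit returns 5.310 to the group, so the social optimum is full contribution by everyone: group total = 5.310 × 302 = 1603.62.
Efficiency loss = (5.310 − 1) × 302 = 1301.62.

1301.62 euros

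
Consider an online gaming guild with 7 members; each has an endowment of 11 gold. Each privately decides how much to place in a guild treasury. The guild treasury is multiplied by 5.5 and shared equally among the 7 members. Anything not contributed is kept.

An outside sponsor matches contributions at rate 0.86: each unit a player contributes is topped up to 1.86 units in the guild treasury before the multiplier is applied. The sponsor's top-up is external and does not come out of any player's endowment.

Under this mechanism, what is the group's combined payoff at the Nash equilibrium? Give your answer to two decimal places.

787.71 gold

Under the mechanism each unit contributed yields 5.5 × 1.86 / 7 = 1.4614 back to its contributor per unit of net cost, which exceeds 1, making full contribution the dominant choice for everyone.
At the Nash equilibrium everyone contributes 11. Group total payoff = 5.5 × 1.86 × 77 = 787.71.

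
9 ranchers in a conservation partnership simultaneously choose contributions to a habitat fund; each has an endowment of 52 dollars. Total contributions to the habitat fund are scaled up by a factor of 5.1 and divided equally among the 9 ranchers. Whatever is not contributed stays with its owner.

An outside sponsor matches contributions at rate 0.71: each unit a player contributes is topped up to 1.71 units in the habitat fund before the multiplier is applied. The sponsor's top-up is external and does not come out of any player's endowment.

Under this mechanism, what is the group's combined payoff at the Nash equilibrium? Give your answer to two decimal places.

468.00 dollars

The effective private return is 5.1 × 1.71 / 9 = 0.9690, which is still under 1, so the mechanism doesn't change anyone's dominant strategy: zero contribution.
At the Nash equilibrium no one contributes; group total payoff = 9 × 52 = 468.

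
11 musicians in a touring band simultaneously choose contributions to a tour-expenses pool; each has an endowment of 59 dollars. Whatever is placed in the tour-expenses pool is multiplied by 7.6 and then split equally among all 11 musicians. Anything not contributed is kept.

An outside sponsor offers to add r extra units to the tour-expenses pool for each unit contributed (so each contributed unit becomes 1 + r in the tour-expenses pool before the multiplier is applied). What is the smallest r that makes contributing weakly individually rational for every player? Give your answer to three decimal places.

With matching at rate r, one contributed unit becomes (1 + r) in the tour-expenses pool and returns 7.6 × (1 + r) / 11 to the contributor.
Setting this equal to 1: 1 + r = 11/7.6 = 1.4474.
So the minimum matching rate is r = 1.4474 − 1 = 0.447.

0.447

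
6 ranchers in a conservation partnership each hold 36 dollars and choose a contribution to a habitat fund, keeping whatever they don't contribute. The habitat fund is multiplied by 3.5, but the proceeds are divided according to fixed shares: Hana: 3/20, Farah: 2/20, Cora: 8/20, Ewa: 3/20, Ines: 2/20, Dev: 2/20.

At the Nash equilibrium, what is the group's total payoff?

306.00 dollars

Each unit j contributes comes back to j as 3.5 × (j's share), so j prefers to contribute only if that share exceeds 1/3.5 = 0.2857; otherwise keeping the unit dominates.
Cora alone (share 8/20) is above the threshold, contributing 36; the remaining 5 contribute 0. Total contributed: 36.
The habitat fund pays out 3.5 × 36 = 126.00 in total (split across the unequal shares, but the aggregate is all that matters for the group sum).
The 5 free-riders keep 36 each, adding 180. Group total = 180 + 126.00 = 306.00.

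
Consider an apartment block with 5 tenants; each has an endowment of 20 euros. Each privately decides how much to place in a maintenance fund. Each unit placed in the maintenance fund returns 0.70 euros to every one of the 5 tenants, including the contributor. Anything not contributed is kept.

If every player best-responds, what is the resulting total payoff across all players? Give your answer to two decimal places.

The private return per contributed unit is 0.70 < 1, so contributing 0 is dominant for every player. At the Nash equilibrium everyone keeps their 20, and the group total is 5 × 20 = 100.

100.00 euros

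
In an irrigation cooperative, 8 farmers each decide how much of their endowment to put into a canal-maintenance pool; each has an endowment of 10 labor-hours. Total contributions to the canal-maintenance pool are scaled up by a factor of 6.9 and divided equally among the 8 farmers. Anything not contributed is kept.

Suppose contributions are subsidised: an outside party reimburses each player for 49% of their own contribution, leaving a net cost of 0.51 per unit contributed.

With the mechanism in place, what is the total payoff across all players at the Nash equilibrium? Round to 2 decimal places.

591.20 labor-hours

Under the mechanism each unit contributed yields (6.9/8) / 0.51 = 1.6912 back to its contributor per unit of net cost, which exceeds 1, making full contribution the dominant choice for everyone.
So the Nash equilibrium is full contribution by all 8; the group earns 8 × (10 × 0.49 + 6.9 × 10) = 591.20.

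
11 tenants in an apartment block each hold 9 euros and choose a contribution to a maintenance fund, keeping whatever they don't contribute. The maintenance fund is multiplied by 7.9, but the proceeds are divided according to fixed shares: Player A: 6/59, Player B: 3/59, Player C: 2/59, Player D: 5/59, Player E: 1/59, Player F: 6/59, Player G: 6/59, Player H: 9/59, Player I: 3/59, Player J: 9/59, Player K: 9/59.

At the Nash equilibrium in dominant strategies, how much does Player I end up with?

Player j's private return per contributed unit is 7.9 × (j's share). Contributing is weakly dominant for j when that share is at least 1/7.9 = 0.1266, and contributing 0 is dominant otherwise.
The shares above 0.1266 belong to Player H, Player J and Player K, contributing 9 each; the remaining 8 contribute 0. Total contributed: 27.
Player I keeps 9 and receives 7.9 × 27 × 3/59 = 10.85 from the maintenance fund, for a payoff of 19.85.

19.85 euros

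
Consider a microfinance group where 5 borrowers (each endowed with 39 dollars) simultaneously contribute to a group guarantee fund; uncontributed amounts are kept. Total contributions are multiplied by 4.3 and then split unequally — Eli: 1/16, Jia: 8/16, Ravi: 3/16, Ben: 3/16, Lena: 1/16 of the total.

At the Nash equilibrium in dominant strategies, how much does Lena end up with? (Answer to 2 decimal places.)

49.48 dollars

Player j's private return per contributed unit is 4.3 × (j's share). Contributing is weakly dominant for j when that share is at least 1/4.3 = 0.2326, and contributing 0 is dominant otherwise.
The only share above 0.2326 is Jia's 8/16, contributing 39; the remaining 4 contribute 0. Total contributed: 39.
Lena keeps 39 and receives 4.3 × 39 × 1/16 = 10.48 from the group guarantee fund, for a payoff of 49.48.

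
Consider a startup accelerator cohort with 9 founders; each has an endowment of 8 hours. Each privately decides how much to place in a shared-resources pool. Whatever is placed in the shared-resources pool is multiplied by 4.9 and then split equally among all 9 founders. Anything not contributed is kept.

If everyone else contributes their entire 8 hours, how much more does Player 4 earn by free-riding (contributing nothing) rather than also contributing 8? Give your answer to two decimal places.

3.64 hours

Switching from a contribution of 8 to 0 lets Player 4 keep an extra 8 hours, but lowers the shared-resources pool by 8, which costs Player 4 their own share of that drop: 4.9/9 × 8 = 4.36.
Net gain = 8 − 4.36 = 3.64. The private return per contributed unit (0.5444) is below 1, so free-riding is indeed the best response regardless of what the others do.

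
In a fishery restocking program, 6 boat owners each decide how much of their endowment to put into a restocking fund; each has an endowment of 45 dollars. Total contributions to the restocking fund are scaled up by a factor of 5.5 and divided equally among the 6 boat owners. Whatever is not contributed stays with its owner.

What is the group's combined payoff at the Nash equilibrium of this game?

270.00 dollars

Each contributed unit returns 5.5/6 = 0.9167 to its contributor — below 1 — so contributing 0 is dominant for every player. At the Nash equilibrium everyone keeps their 45, and the group total is 6 × 45 = 270.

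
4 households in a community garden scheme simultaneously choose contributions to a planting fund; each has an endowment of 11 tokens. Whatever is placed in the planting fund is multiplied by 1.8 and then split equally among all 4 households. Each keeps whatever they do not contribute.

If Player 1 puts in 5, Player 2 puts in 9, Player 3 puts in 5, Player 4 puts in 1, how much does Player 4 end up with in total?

19.00 tokens

Total contributed: 5 + 9 + 5 + 1 = 20.
Each receives 1.8 × 20 / 4 = 9.00 from the planting fund.
Player 4 keeps 11 − 1 = 10, so Player 4's payoff is 10 + 9.00 = 19.00.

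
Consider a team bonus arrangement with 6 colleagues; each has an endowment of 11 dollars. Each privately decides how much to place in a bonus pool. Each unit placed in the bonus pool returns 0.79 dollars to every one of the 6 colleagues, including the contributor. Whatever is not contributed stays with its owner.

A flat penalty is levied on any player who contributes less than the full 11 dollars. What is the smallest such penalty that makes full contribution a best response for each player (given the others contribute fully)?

2.31 dollars

Given the others contribute fully, the best deviation is to contribute 0 (any partial contribution still incurs the fine and gives up units whose private return 0.79 is below 1).
Deviating from 11 to 0 saves 11 dollars but forfeits the deviator's share of the drop in the bonus pool: 0.79 × 11 = 8.69.
So the deviation gain is 11 − 8.69 = 2.31, and the fine must be at least 2.31 dollars to wipe it out.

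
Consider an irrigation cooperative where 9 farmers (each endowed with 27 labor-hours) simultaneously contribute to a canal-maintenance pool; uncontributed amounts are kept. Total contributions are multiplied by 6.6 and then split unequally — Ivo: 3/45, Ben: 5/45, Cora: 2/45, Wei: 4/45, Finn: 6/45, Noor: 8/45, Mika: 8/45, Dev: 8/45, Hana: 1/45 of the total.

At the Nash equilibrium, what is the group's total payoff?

696.60 labor-hours

A player with share s gets back 6.6·s per unit contributed, so full contribution is dominant for anyone with s > 1/6.6 = 0.1515 and zero contribution is dominant for anyone below.
Noor, Mika and Dev are above the threshold, contributing 27 each; the remaining 6 contribute 0. Total contributed: 81.
The canal-maintenance pool pays out 6.6 × 81 = 534.60 in total (split across the unequal shares, but the aggregate is all that matters for the group sum).
The 6 free-riders keep 27 each, adding 162. Group total = 162 + 534.60 = 696.60.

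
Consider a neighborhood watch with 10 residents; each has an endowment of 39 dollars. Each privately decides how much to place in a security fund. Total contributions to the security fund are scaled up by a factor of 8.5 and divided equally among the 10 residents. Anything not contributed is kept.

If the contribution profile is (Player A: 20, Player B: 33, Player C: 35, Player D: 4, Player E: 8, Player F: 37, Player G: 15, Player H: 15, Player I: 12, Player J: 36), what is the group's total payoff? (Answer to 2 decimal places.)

Total contributed: 20 + 33 + 35 + 4 + 8 + 37 + 15 + 15 + 12 + 36 = 215; total kept: 10 × 39 − 215 = 175.
The security fund pays out 8.5 × 215 = 1827.50 in aggregate.
Group total = 175 + 1827.50 = 2002.50.

2002.50 dollars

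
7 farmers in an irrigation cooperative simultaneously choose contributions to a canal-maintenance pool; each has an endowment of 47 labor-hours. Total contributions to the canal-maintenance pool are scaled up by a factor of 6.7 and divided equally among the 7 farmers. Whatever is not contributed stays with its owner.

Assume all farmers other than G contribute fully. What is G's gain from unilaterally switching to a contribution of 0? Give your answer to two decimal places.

Switching from a contribution of 47 to 0 lets G keep an extra 47 labor-hours, but lowers the canal-maintenance pool by 47, which costs G their own share of that drop: 6.7/7 × 47 = 44.99.
Net gain = 47 − 44.99 = 2.01. The private return per contributed unit (0.9571) is below 1, so free-riding is indeed the best response regardless of what the others do.

2.01 labor-hours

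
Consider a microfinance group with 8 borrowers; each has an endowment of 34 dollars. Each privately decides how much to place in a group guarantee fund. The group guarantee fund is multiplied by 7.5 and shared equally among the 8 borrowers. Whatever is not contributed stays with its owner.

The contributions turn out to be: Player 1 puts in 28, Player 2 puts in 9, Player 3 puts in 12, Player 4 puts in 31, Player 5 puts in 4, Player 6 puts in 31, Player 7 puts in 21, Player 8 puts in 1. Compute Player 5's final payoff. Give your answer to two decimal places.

158.44 dollars

Total contributed: 28 + 9 + 12 + 31 + 4 + 31 + 21 + 1 = 137.
Each receives 7.5 × 137 / 8 = 128.44 from the group guarantee fund.
Player 5 keeps 34 − 4 = 30, so Player 5's payoff is 30 + 128.44 = 158.44.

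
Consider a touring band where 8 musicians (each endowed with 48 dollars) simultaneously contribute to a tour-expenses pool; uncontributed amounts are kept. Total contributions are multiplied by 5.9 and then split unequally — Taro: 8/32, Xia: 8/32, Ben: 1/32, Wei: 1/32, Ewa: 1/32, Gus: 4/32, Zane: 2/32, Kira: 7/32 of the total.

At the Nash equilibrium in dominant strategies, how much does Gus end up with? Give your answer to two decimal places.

Each unit j contributes comes back to j as 5.9 × (j's share), so j prefers to contribute only if that share exceeds 1/5.9 = 0.1695; otherwise keeping the unit dominates.
Taro, Xia and Kira clear that bar, contributing 48 each; the remaining 5 contribute 0. Total contributed: 144.
Gus keeps 48 and receives 5.9 × 144 × 4/32 = 106.20 from the tour-expenses pool, for a payoff of 154.20.

154.20 dollars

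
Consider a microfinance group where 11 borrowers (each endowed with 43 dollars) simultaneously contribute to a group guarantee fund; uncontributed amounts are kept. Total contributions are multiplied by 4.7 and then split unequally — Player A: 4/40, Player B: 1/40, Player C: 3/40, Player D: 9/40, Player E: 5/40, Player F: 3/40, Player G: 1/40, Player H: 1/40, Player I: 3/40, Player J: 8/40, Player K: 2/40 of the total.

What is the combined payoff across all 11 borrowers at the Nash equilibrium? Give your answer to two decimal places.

For player j, contributing a unit is worthwhile iff 4.7 × (j's share) ≥ 1, i.e. iff j's share is at least 0.2128.
Player D alone (share 9/40) is above the threshold, contributing 43; the remaining 10 contribute 0. Total contributed: 43.
The group guarantee fund pays out 4.7 × 43 = 202.10 in total (split across the unequal shares, but the aggregate is all that matters for the group sum).
The 10 free-riders keep 43 each, adding 430. Group total = 430 + 202.10 = 632.10.

632.10 dollars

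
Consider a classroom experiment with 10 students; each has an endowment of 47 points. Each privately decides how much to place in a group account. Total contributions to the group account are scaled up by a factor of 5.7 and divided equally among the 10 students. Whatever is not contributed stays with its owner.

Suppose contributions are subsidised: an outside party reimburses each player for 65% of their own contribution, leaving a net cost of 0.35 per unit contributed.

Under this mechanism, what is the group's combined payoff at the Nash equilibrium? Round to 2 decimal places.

2984.50 points

With the mechanism, a contributed unit returns (5.7/10) / 0.35 = 1.6286 per unit of net cost to the contributor — now above 1 — so contributing fully is weakly dominant for every player.
So the Nash equilibrium is full contribution by all 10; the group earns 10 × (47 × 0.65 + 5.7 × 47) = 2984.50.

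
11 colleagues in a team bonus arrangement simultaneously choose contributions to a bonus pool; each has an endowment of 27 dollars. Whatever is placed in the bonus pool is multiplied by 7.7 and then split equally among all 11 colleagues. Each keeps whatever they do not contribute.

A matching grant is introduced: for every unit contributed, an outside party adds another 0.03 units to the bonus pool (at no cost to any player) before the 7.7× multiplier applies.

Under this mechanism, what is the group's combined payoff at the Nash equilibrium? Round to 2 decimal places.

With the mechanism, a contributed unit returns 7.7 × 1.03 / 11 = 0.7210 per unit of net cost — still below 1 — so contributing 0 remains dominant for every player.
At the Nash equilibrium no one contributes; group total payoff = 11 × 27 = 297.

297.00 dollars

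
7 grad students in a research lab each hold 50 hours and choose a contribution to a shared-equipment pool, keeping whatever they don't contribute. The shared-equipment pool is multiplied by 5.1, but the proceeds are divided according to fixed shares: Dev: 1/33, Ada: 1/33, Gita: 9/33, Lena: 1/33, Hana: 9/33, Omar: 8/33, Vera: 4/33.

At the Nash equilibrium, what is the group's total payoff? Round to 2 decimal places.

965.00 hours

Each unit j contributes comes back to j as 5.1 × (j's share), so j prefers to contribute only if that share exceeds 1/5.1 = 0.1961; otherwise keeping the unit dominates.
The shares above 0.1961 belong to Gita, Hana and Omar, contributing 50 each; the remaining 4 contribute 0. Total contributed: 150.
The shared-equipment pool pays out 5.1 × 150 = 765.00 in total (split across the unequal shares, but the aggregate is all that matters for the group sum).
The 4 free-riders keep 50 each, adding 200. Group total = 200 + 765.00 = 965.00.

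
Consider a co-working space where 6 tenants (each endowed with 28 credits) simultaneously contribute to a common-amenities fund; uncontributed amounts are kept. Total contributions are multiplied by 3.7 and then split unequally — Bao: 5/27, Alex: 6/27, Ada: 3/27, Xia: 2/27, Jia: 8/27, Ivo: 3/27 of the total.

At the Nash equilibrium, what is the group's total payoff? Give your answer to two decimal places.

243.60 credits

Each unit j contributes comes back to j as 3.7 × (j's share), so j prefers to contribute only if that share exceeds 1/3.7 = 0.2703; otherwise keeping the unit dominates.
Only Jia (8/27) clears that bar, contributing 28; the remaining 5 contribute 0. Total contributed: 28.
The common-amenities fund pays out 3.7 × 28 = 103.60 in total (split across the unequal shares, but the aggregate is all that matters for the group sum).
The 5 free-riders keep 28 each, adding 140. Group total = 140 + 103.60 = 243.60.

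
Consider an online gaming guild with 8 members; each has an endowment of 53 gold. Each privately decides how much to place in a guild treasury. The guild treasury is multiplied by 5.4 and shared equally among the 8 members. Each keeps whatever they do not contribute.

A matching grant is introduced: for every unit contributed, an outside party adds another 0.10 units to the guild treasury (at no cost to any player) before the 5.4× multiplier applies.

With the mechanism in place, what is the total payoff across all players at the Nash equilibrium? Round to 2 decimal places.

Even with the mechanism, each unit contributed returns only 5.4 × 1.10 / 8 = 0.7425 per unit of net cost, so contributing nothing is still dominant.
Everyone keeps their endowment and the group total is 8 × 53 = 424.

424.00 gold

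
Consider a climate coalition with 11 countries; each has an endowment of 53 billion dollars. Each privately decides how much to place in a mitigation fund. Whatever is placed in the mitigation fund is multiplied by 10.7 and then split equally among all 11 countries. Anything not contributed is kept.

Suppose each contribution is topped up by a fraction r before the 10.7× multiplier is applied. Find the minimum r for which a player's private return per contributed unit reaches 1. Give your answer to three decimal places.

With matching at rate r, one contributed unit becomes (1 + r) in the mitigation fund and returns 10.7 × (1 + r) / 11 to the contributor.
Setting this equal to 1: 1 + r = 11/10.7 = 1.0280.
So the minimum matching rate is r = 1.0280 − 1 = 0.028.

0.028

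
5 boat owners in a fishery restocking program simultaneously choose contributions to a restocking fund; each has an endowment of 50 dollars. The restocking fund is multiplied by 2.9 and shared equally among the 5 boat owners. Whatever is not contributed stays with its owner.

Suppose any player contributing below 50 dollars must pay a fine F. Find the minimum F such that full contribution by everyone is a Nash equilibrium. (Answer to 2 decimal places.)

Given the others contribute fully, the best deviation is to contribute 0 (any partial contribution still incurs the fine and gives up units whose private return 0.5800 is below 1).
Deviating from 50 to 0 saves 50 dollars but forfeits the deviator's share of the drop in the restocking fund: 2.9/5 × 50 = 29.00.
So the deviation gain is 50 − 29.00 = 21.00, and the fine must be at least 21.00 dollars to wipe it out.

21.00 dollars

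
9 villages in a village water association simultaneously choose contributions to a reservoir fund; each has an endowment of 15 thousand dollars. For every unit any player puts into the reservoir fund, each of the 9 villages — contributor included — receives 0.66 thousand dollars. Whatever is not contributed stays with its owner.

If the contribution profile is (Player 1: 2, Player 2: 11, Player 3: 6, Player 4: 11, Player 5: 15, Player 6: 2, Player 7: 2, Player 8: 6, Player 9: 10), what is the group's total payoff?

456.10 thousand dollars

Total contributed: 2 + 11 + 6 + 11 + 15 + 2 + 2 + 6 + 10 = 65; total kept: 9 × 15 − 65 = 70.
The reservoir fund pays out 0.66 × 9 × 65 = 386.10 in aggregate.
Group total = 70 + 386.10 = 456.10.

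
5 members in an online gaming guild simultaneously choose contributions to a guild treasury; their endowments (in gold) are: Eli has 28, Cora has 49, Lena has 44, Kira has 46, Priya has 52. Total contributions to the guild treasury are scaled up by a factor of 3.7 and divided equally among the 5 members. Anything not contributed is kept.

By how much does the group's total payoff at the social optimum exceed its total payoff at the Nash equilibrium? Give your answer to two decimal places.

591.30 gold

The private return per contributed unit is 3.7/5 = 0.7400 < 1 for every player regardless of endowment, so the Nash equilibrium is zero contribution and the group total is Σ E_j = 28 + 49 + 44 + 46 + 52 = 219.
Each contributed unit returns 3.700 to the group, so the social optimum is full contribution by everyone: group total = 3.700 × 219 = 810.30.
Efficiency loss = (3.700 − 1) × 219 = 591.30.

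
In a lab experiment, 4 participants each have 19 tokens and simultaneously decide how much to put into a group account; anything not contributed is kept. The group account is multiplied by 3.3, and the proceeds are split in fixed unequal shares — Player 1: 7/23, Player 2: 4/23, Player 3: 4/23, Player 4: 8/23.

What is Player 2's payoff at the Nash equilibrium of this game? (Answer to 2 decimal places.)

Player j's private return per contributed unit is 3.3 × (j's share). Contributing is weakly dominant for j when that share is at least 1/3.3 = 0.3030, and contributing 0 is dominant otherwise.
Player 1 and Player 4 clear that bar, contributing 19 each; the remaining 2 contribute 0. Total contributed: 38.
Player 2 keeps 19 and receives 3.3 × 38 × 4/23 = 21.81 from the group account, for a payoff of 40.81.

40.81 tokens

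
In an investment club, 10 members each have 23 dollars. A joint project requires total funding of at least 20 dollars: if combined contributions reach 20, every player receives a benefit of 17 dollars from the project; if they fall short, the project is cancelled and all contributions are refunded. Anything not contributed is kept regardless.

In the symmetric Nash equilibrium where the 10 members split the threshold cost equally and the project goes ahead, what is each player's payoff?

Equal share of the threshold: 20/10 = 2.
At this profile no one gains by cutting their contribution: any cut drops the total below 20, the project is cancelled, contributions are refunded, and the deviator ends with 23, which is less than 23 − 2 + 17 = 38. Contributing more than 2 just wastes the excess. So contributing exactly 2 is a best response.
Each player's payoff: 23 − 2 + 17 = 38.

38 dollars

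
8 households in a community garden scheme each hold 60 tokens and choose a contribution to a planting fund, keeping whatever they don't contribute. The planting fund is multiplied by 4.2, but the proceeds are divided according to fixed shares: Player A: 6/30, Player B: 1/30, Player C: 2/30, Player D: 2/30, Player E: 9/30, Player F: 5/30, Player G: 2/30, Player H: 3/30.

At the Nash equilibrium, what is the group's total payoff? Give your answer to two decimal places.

Player j's private return per contributed unit is 4.2 × (j's share). Contributing is weakly dominant for j when that share is at least 1/4.2 = 0.2381, and contributing 0 is dominant otherwise.
The only share above 0.2381 is Player E's 9/30, contributing 60; the remaining 7 contribute 0. Total contributed: 60.
The planting fund pays out 4.2 × 60 = 252.00 in total (split across the unequal shares, but the aggregate is all that matters for the group sum).
The 7 free-riders keep 60 each, adding 420. Group total = 420 + 252.00 = 672.00.

672.00 tokens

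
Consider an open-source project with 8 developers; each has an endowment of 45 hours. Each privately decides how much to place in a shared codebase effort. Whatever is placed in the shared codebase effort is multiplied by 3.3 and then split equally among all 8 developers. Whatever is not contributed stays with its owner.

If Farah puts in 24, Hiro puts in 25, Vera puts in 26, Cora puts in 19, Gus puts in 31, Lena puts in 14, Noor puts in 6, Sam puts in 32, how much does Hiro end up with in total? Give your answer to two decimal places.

93.01 hours

Total contributed: 24 + 25 + 26 + 19 + 31 + 14 + 6 + 32 = 177.
Each receives 3.3 × 177 / 8 = 73.01 from the shared codebase effort.
Hiro keeps 45 − 25 = 20, so Hiro's payoff is 20 + 73.01 = 93.01.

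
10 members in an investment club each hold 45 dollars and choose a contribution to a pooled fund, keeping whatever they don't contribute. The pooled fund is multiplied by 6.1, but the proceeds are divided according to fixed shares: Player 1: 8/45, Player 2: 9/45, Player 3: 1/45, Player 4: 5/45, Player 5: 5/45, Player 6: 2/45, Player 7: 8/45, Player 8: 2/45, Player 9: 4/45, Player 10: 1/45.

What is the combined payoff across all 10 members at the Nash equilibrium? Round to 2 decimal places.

1138.50 dollars

Player j's private return per contributed unit is 6.1 × (j's share). Contributing is weakly dominant for j when that share is at least 1/6.1 = 0.1639, and contributing 0 is dominant otherwise.
Player 1, Player 2 and Player 7 clear that bar, contributing 45 each; the remaining 7 contribute 0. Total contributed: 135.
The pooled fund pays out 6.1 × 135 = 823.50 in total (split across the unequal shares, but the aggregate is all that matters for the group sum).
The 7 free-riders keep 45 each, adding 315. Group total = 315 + 823.50 = 1138.50.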